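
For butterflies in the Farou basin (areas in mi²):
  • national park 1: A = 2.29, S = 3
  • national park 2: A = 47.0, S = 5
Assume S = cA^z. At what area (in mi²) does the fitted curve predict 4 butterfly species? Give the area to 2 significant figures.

z = ln(5/3) / ln(47/2.29) = 0.5108 / 3.0216 = 0.1691
c = 3 / 2.29^0.1691 = 3 / 1.15 = 2.608
A = (4/2.608)^(1/0.1691) ⇒ ln A = ln(1.534)/0.1691 = 2.5302
A = e^2.5302 ≈ 12.56 mi²

13 mi²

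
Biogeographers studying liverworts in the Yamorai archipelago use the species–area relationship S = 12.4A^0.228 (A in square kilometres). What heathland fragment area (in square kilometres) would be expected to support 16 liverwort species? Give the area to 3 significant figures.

3.06 square kilometres

16 = 12.4 × A^0.228  ⇒  A^0.228 = 16/12.4 = 1.29
ln A = ln(1.29) / 0.228 = 0.2549 / 0.228 = 1.1179
A = e^1.1179 ≈ 3.059 square kilometres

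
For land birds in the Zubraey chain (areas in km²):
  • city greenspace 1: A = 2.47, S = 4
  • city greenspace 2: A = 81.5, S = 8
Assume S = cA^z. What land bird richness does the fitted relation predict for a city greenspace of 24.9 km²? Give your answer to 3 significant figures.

6.32

z = ln(8/4) / ln(81.5/2.47) = 0.6931 / 3.4964 = 0.1982
c = 4 / 2.47^0.1982 = 4 / 1.196 = 3.344
S₃ = 3.344 × 24.9^0.1982 = 3.344 × 1.891 ≈ 6.324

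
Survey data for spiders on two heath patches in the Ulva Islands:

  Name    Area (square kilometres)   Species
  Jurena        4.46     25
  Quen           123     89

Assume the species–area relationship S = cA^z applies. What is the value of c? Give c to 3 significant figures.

z = ln(S₂/S₁) / ln(A₂/A₁) = ln(89/25) / ln(123/4.46) = 1.2698 / 3.3170 = 0.3828
c = S₁ / A₁^z = 25 / 4.46^0.3828 = 25 / 1.772 = 14.11

14.1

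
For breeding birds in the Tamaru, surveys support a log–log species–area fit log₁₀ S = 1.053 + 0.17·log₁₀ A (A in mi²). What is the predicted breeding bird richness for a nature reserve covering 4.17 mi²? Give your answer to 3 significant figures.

S = 11.3 × 4.17^0.17
ln S = ln 11.3 + 0.17 × ln 4.17 = 2.4246 + 0.17 × 1.4279 = 2.6674
S = e^2.6674 ≈ 14.4

14.4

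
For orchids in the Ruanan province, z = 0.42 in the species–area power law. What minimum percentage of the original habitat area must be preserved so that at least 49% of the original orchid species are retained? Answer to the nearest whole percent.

Need (A_new/A_old)^0.42 = 0.49, so A_new/A_old = 0.49^(1/0.42) = 0.49^2.381
ln(A_new/A_old) = ln 0.49 / 0.42 = -0.7133 / 0.42 = -1.6985
A_new/A_old = e^-1.6985 ≈ 0.183

18%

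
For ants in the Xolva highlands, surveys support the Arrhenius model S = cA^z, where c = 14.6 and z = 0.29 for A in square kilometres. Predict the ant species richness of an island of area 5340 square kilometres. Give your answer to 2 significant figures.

180

S = 14.6 × 5340^0.29 = 14.6 × 12.05 ≈ 175.9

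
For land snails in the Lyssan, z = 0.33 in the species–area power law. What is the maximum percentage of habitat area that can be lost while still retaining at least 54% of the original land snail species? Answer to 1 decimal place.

Need (A_new/A_old)^0.33 = 0.54, so A_new/A_old = 0.54^(1/0.33) = 0.54^3.03
ln(A_new/A_old) = ln 0.54 / 0.33 = -0.6162 / 0.33 = -1.8672
A_new/A_old = e^-1.8672 ≈ 0.1546
Fraction that can be lost = 1 − 0.1546 = 0.8454

84.5%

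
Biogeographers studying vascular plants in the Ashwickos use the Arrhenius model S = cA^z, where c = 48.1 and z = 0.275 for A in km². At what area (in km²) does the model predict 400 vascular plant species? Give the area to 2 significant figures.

2200 km²

400 = 48.1 × A^0.275  ⇒  A^0.275 = 400/48.1 = 8.316
ln A = ln(8.316) / 0.275 = 2.1182 / 0.275 = 7.7025
A = e^7.7025 ≈ 2214 km²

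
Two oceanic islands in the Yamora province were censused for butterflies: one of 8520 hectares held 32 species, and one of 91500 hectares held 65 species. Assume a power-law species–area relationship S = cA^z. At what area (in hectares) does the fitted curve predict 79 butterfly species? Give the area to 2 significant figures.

z = ln(65/32) / ln(91500/8520) = 0.7087 / 2.3739 = 0.2985
c = 32 / 8520^0.2985 = 32 / 14.9 = 2.147
A = (79/2.147)^(1/0.2985) ⇒ ln A = ln(36.79)/0.2985 = 12.0775
A = e^12.0775 ≈ 175875 hectares

180000 hectares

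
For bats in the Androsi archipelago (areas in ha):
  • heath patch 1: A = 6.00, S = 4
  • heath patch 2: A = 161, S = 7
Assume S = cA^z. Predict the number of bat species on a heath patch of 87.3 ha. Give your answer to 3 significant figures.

z = ln(7/4) / ln(161/6) = 0.5596 / 3.2896 = 0.1701
c = 4 / 6^0.1701 = 4 / 1.356 = 2.949
S₃ = 2.949 × 87.3^0.1701 = 2.949 × 2.139 ≈ 6.308

6.31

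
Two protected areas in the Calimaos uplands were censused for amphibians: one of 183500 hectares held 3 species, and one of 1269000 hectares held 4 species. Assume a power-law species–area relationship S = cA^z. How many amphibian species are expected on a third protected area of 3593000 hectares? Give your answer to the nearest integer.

5

z = ln(4/3) / ln(1269000/183500) = 0.2877 / 1.9338 = 0.1488
c = 3 / 183500^0.1488 = 3 / 6.068 = 0.4944
S₃ = 0.4944 × 3593000^0.1488 = 0.4944 × 9.446 ≈ 4.67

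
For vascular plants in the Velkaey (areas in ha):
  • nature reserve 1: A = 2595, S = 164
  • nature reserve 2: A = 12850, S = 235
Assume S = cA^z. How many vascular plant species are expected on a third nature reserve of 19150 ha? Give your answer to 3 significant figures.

257

z = ln(235/164) / ln(12850/2595) = 0.3597 / 1.5998 = 0.2249
c = 164 / 2595^0.2249 = 164 / 5.857 = 28
S₃ = 28 × 19150^0.2249 = 28 × 9.181 ≈ 257.1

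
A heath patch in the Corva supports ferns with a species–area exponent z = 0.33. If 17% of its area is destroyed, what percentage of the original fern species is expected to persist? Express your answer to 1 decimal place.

S_new/S_old = (A_new/A_old)^z = 0.83^0.33
= exp(0.33 × ln 0.83) = exp(0.33 × -0.1863) = exp(-0.0615) ≈ 0.9404

94.0%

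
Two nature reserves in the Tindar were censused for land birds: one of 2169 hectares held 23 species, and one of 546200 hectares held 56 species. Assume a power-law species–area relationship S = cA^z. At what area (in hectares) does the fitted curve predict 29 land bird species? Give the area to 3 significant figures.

9160 hectares

z = ln(56/23) / ln(546200/2169) = 0.8899 / 5.5287 = 0.1610
c = 23 / 2169^0.1610 = 23 / 3.443 = 6.68
A = (29/6.68)^(1/0.1610) ⇒ ln A = ln(4.342)/0.1610 = 9.1222
A = e^9.1222 ≈ 9156 hectares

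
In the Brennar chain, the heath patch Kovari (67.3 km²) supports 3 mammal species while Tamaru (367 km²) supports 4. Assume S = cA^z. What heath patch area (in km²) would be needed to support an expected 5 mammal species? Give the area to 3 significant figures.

1370 km²

z = ln(4/3) / ln(367/67.3) = 0.2877 / 1.6962 = 0.1696
c = 3 / 67.3^0.1696 = 3 / 2.042 = 1.469
A = (5/1.469)^(1/0.1696) ⇒ ln A = ln(3.403)/0.1696 = 7.2210
A = e^7.2210 ≈ 1368 km²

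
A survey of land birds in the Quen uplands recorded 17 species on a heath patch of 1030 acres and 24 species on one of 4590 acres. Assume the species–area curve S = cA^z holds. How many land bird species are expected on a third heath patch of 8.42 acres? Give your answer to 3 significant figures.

z = ln(24/17) / ln(4590/1030) = 0.3448 / 1.4943 = 0.2308
c = 17 / 1030^0.2308 = 17 / 4.958 = 3.429
S₃ = 3.429 × 8.42^0.2308 = 3.429 × 1.635 ≈ 5.607

5.61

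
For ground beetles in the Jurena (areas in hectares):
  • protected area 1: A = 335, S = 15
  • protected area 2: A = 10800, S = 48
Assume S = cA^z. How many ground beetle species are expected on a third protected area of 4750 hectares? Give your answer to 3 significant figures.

36.5

z = ln(48/15) / ln(10800/335) = 1.1632 / 3.4732 = 0.3349
c = 15 / 335^0.3349 = 15 / 7.009 = 2.14
S₃ = 2.14 × 4750^0.3349 = 2.14 × 17.03 ≈ 36.46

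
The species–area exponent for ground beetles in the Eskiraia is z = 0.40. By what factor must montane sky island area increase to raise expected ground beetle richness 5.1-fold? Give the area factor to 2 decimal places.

(A₂/A₁)^0.4 = 5.1, so A₂/A₁ = 5.1^(1/0.4) = 5.1^2.5
ln(A₂/A₁) = ln 5.1 / 0.4 = 1.6292 / 0.4 = 4.0731
A₂/A₁ = e^4.0731 ≈ 58.74

58.74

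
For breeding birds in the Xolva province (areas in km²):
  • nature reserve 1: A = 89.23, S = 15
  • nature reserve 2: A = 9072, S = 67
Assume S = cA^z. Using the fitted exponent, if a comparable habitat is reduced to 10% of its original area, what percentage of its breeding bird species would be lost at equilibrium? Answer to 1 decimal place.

z = ln(67/15) / ln(9072/89.23) = 1.4966 / 4.6217 = 0.3238
S_new/S_old = (A_new/A_old)^z = 0.1^0.3238 = exp(0.3238 × -2.3026) = 0.4744
Fraction lost = 1 − 0.4744 = 0.5256

52.6%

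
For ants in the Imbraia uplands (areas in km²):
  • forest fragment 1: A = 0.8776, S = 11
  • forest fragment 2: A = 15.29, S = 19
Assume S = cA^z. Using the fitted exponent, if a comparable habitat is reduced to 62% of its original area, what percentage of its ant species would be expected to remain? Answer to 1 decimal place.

91.3%

z = ln(19/11) / ln(15.29/0.8776) = 0.5465 / 2.8578 = 0.1912
S_new/S_old = (A_new/A_old)^z = 0.62^0.1912 = exp(0.1912 × -0.4780) = 0.9126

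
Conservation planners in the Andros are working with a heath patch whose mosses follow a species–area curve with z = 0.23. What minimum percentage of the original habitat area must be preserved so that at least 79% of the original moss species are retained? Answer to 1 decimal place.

35.9%

Need (A_new/A_old)^0.23 = 0.79, so A_new/A_old = 0.79^(1/0.23) = 0.79^4.348
ln(A_new/A_old) = ln 0.79 / 0.23 = -0.2357 / 0.23 = -1.0249
A_new/A_old = e^-1.0249 ≈ 0.3588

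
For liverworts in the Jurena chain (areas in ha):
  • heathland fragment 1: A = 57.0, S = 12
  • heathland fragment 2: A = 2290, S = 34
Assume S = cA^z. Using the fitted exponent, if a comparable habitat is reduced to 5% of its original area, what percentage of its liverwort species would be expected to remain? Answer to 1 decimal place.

43.0%

z = ln(34/12) / ln(2290/57) = 1.0415 / 3.6933 = 0.2820
S_new/S_old = (A_new/A_old)^z = 0.05^0.2820 = exp(0.2820 × -2.9957) = 0.4297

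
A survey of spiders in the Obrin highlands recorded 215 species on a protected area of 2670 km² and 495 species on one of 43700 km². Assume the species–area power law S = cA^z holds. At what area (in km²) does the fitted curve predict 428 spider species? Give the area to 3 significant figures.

z = ln(495/215) / ln(43700/2670) = 0.8339 / 2.7953 = 0.2983
c = 215 / 2670^0.2983 = 215 / 10.53 = 20.43
A = (428/20.43)^(1/0.2983) ⇒ ln A = ln(20.95)/0.2983 = 10.1976
A = e^10.1976 ≈ 26839 km²

26800 km²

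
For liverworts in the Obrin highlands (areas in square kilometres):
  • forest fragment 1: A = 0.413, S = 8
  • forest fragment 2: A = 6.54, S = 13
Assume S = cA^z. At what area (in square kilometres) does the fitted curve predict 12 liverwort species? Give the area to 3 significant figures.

4.15 square kilometres

z = ln(13/8) / ln(6.54/0.413) = 0.4855 / 2.7622 = 0.1758
c = 8 / 0.413^0.1758 = 8 / 0.856 = 9.345
A = (12/9.345)^(1/0.1758) ⇒ ln A = ln(1.284)/0.1758 = 1.4225
A = e^1.4225 ≈ 4.148 square kilometres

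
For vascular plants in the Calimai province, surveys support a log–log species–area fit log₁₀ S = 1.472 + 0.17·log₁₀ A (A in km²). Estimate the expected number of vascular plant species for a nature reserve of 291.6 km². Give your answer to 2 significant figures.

S = 29.65 × 291.6^0.17
ln S = ln 29.65 + 0.17 × ln 291.6 = 3.3894 + 0.17 × 5.6754 = 4.3542
S = e^4.3542 ≈ 77.81

78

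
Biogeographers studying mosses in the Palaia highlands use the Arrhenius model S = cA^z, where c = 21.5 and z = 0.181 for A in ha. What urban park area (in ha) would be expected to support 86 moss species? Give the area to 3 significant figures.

2120 ha

86 = 21.5 × A^0.181  ⇒  A^0.181 = 86/21.5 = 4
ln A = ln(4) / 0.181 = 1.3863 / 0.181 = 7.6591
A = e^7.6591 ≈ 2120 ha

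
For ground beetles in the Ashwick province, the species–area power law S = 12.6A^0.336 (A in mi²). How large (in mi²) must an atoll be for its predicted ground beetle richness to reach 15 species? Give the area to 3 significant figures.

15 = 12.6 × A^0.336  ⇒  A^0.336 = 15/12.6 = 1.19
ln A = ln(1.19) / 0.336 = 0.1744 / 0.336 = 0.5189
A = e^0.5189 ≈ 1.68 mi²

1.68 mi²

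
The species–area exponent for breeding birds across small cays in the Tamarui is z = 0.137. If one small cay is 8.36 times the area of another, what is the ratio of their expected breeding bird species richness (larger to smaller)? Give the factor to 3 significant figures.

S₂/S₁ = (A₂/A₁)^z = 8.36^0.137
ln(S₂/S₁) = 0.137 × ln 8.36 = 0.137 × 2.1235 = 0.2909
S₂/S₁ = e^0.2909 ≈ 1.338

1.34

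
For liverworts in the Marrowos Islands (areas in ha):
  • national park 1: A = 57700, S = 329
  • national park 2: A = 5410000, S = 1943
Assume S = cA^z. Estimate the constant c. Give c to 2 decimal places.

4.52

z = ln(S₂/S₁) / ln(A₂/A₁) = ln(1943/329) / ln(5410000/57700) = 1.7759 / 4.5407 = 0.3911
c = S₁ / A₁^z = 329 / 57700^0.3911 = 329 / 72.8 = 4.519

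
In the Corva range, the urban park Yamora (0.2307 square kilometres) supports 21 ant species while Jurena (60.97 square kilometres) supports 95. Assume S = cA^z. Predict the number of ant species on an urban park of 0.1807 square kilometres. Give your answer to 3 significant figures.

19.7

z = ln(95/21) / ln(60.97/0.2307) = 1.5094 / 5.5770 = 0.2706
c = 21 / 0.2307^0.2706 = 21 / 0.6724 = 31.23
S₃ = 31.23 × 0.1807^0.2706 = 31.23 × 0.6294 ≈ 19.66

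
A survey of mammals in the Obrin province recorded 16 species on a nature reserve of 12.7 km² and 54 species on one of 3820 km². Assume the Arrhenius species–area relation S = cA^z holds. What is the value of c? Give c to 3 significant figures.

9.31

z = ln(S₂/S₁) / ln(A₂/A₁) = ln(54/16) / ln(3820/12.7) = 1.2164 / 5.7064 = 0.2132
c = S₁ / A₁^z = 16 / 12.7^0.2132 = 16 / 1.719 = 9.307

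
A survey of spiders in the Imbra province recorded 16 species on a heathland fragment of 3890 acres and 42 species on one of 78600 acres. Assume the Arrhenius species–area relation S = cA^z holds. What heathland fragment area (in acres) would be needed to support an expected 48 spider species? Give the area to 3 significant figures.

z = ln(42/16) / ln(78600/3890) = 0.9651 / 3.0060 = 0.3211
c = 16 / 3890^0.3211 = 16 / 14.21 = 1.126
A = (48/1.126)^(1/0.3211) ⇒ ln A = ln(42.63)/0.3211 = 11.6880
A = e^11.6880 ≈ 119138 acres

119000 acres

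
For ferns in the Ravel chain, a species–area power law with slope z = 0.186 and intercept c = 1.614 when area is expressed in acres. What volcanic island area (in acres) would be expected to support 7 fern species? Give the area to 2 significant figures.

7 = 1.614 × A^0.186  ⇒  A^0.186 = 7/1.614 = 4.337
ln A = ln(4.337) / 0.186 = 1.4672 / 0.186 = 7.8881
A = e^7.8881 ≈ 2665 acres

2700 acres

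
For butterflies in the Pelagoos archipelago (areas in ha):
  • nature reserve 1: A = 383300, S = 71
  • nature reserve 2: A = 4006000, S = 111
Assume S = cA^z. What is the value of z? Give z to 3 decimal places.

Taking logs: ln S = ln c + z ln A, so z = (ln S₂ − ln S₁)/(ln A₂ − ln A₁).
z = ln(111/71) / ln(4006000/383300) = ln(1.563) / ln(10.45) = 0.4469 / 2.3467 = 0.1904

0.190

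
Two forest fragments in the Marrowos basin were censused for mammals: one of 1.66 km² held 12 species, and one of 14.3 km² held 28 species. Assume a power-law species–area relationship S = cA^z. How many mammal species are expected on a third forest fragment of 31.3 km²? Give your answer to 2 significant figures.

38

z = ln(28/12) / ln(14.3/1.66) = 0.8473 / 2.1534 = 0.3935
c = 12 / 1.66^0.3935 = 12 / 1.221 = 9.831
S₃ = 9.831 × 31.3^0.3935 = 9.831 × 3.877 ≈ 38.11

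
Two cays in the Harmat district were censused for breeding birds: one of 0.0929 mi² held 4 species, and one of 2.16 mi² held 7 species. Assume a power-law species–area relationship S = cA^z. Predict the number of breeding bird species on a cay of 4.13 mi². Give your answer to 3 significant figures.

7.86

z = ln(7/4) / ln(2.16/0.0929) = 0.5596 / 3.1463 = 0.1779
c = 4 / 0.0929^0.1779 = 4 / 0.6553 = 6.104
S₃ = 6.104 × 4.13^0.1779 = 6.104 × 1.287 ≈ 7.855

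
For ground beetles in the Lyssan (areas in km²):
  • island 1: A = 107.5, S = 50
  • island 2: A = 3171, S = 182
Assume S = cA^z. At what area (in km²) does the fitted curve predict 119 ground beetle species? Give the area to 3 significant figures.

1040 km²

z = ln(182/50) / ln(3171/107.5) = 1.2920 / 3.3843 = 0.3818
c = 50 / 107.5^0.3818 = 50 / 5.964 = 8.384
A = (119/8.384)^(1/0.3818) ⇒ ln A = ln(14.19)/0.3818 = 6.9488
A = e^6.9488 ≈ 1042 km²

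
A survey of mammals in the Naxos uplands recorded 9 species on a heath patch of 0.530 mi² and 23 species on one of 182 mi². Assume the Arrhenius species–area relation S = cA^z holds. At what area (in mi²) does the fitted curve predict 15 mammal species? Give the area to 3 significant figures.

12.7 mi²

z = ln(23/9) / ln(182/0.53) = 0.9383 / 5.8389 = 0.1607
c = 9 / 0.53^0.1607 = 9 / 0.903 = 9.967
A = (15/9.967)^(1/0.1607) ⇒ ln A = ln(1.505)/0.1607 = 2.5440
A = e^2.5440 ≈ 12.73 mi²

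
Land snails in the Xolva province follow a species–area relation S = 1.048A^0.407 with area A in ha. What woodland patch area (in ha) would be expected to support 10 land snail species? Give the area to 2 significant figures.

260 ha

10 = 1.048 × A^0.407  ⇒  A^0.407 = 10/1.048 = 9.542
ln A = ln(9.542) / 0.407 = 2.2557 / 0.407 = 5.5423
A = e^5.5423 ≈ 255.3 ha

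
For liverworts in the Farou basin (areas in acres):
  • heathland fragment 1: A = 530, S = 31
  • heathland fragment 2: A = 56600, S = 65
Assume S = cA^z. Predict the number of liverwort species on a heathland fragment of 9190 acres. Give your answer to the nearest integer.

z = ln(65/31) / ln(56600/530) = 0.7404 / 4.6709 = 0.1585
c = 31 / 530^0.1585 = 31 / 2.703 = 11.47
S₃ = 11.47 × 9190^0.1585 = 11.47 × 4.249 ≈ 48.73

49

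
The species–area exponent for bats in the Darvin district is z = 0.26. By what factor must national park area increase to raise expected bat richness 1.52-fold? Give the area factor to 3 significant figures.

5.00

(A₂/A₁)^0.26 = 1.52, so A₂/A₁ = 1.52^(1/0.26) = 1.52^3.846
ln(A₂/A₁) = ln 1.52 / 0.26 = 0.4187 / 0.26 = 1.6104
A₂/A₁ = e^1.6104 ≈ 5.005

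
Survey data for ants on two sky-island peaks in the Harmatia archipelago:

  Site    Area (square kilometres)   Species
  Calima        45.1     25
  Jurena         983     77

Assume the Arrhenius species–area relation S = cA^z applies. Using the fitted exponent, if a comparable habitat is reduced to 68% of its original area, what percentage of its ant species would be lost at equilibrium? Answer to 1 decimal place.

13.1%

z = ln(77/25) / ln(983/45.1) = 1.1249 / 3.0817 = 0.3650
S_new/S_old = (A_new/A_old)^z = 0.68^0.3650 = exp(0.3650 × -0.3857) = 0.8687
Fraction lost = 1 − 0.8687 = 0.1313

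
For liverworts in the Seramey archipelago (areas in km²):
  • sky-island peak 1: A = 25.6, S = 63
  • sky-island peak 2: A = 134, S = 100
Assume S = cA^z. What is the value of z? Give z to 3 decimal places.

Taking logs: ln S = ln c + z ln A, so z = (ln S₂ − ln S₁)/(ln A₂ − ln A₁).
z = ln(100/63) / ln(134/25.6) = ln(1.587) / ln(5.234) = 0.4620 / 1.6552 = 0.2791

0.279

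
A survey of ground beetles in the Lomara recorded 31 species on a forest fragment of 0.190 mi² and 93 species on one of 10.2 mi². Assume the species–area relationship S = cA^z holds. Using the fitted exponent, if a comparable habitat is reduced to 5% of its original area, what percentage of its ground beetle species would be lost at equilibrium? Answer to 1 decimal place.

56.2%

z = ln(93/31) / ln(10.2/0.19) = 1.0986 / 3.9831 = 0.2758
S_new/S_old = (A_new/A_old)^z = 0.05^0.2758 = exp(0.2758 × -2.9957) = 0.4377
Fraction lost = 1 − 0.4377 = 0.5623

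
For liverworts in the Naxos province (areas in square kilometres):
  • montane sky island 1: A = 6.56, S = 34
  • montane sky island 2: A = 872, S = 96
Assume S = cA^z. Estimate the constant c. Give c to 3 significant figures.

22.8

z = ln(S₂/S₁) / ln(A₂/A₁) = ln(96/34) / ln(872/6.56) = 1.0380 / 4.8898 = 0.2123
c = S₁ / A₁^z = 34 / 6.56^0.2123 = 34 / 1.491 = 22.81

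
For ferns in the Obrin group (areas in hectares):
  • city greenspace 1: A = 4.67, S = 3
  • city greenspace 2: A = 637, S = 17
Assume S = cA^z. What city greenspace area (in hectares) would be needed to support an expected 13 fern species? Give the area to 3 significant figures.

298 hectares

z = ln(17/3) / ln(637/4.67) = 1.7346 / 4.9156 = 0.3529
c = 3 / 4.67^0.3529 = 3 / 1.723 = 1.742
A = (13/1.742)^(1/0.3529) ⇒ ln A = ln(7.465)/0.3529 = 5.6965
A = e^5.6965 ≈ 297.8 hectares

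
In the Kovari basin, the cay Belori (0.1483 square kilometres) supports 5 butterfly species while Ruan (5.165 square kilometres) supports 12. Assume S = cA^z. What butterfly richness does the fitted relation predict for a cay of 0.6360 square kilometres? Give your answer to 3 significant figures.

z = ln(12/5) / ln(5.165/0.1483) = 0.8755 / 3.5504 = 0.2466
c = 5 / 0.1483^0.2466 = 5 / 0.6246 = 8.005
S₃ = 8.005 × 0.636^0.2466 = 8.005 × 0.8944 ≈ 7.16

7.16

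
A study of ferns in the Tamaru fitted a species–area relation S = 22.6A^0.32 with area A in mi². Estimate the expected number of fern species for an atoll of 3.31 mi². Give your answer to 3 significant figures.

S = 22.6 × 3.31^0.32 = 22.6 × 1.467 ≈ 33.15

33.1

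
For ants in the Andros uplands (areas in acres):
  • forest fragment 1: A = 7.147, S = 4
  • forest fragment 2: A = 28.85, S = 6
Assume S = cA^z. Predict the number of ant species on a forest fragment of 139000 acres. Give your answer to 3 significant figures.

70.5

z = ln(6/4) / ln(28.85/7.147) = 0.4055 / 1.3954 = 0.2906
c = 4 / 7.147^0.2906 = 4 / 1.771 = 2.259
S₃ = 2.259 × 139000^0.2906 = 2.259 × 31.22 ≈ 70.51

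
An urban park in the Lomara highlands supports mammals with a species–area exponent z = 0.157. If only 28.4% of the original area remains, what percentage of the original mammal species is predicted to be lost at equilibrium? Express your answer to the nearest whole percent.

S_new/S_old = (A_new/A_old)^z = 0.284^0.157
= exp(0.157 × ln 0.284) = exp(0.157 × -1.2588) = exp(-0.1976) ≈ 0.8207
Fraction lost = 1 − 0.8207 = 0.1793

18%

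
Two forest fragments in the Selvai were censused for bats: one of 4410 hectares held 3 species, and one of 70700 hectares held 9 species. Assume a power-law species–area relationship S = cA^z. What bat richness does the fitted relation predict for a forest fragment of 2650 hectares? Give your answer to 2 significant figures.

z = ln(9/3) / ln(70700/4410) = 1.0986 / 2.7746 = 0.3960
c = 3 / 4410^0.3960 = 3 / 27.74 = 0.1082
S₃ = 0.1082 × 2650^0.3960 = 0.1082 × 22.67 ≈ 2.452

2.5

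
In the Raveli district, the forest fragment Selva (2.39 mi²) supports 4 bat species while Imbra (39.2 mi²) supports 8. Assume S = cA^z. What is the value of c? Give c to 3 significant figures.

3.22

z = ln(S₂/S₁) / ln(A₂/A₁) = ln(8/4) / ln(39.2/2.39) = 0.6931 / 2.7974 = 0.2478
c = S₁ / A₁^z = 4 / 2.39^0.2478 = 4 / 1.241 = 3.223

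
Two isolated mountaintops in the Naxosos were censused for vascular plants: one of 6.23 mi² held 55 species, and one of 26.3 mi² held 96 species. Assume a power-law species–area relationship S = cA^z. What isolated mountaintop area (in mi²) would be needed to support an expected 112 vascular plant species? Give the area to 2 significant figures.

z = ln(96/55) / ln(26.3/6.23) = 0.5570 / 1.4402 = 0.3868
c = 55 / 6.23^0.3868 = 55 / 2.029 = 27.11
A = (112/27.11)^(1/0.3868) ⇒ ln A = ln(4.132)/0.3868 = 3.6681
A = e^3.6681 ≈ 39.18 mi²

39 mi²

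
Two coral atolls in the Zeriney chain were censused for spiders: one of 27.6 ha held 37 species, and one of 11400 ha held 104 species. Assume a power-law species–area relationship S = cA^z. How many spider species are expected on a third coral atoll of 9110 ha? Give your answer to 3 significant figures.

z = ln(104/37) / ln(11400/27.6) = 1.0335 / 6.0236 = 0.1716
c = 37 / 27.6^0.1716 = 37 / 1.767 = 20.94
S₃ = 20.94 × 9110^0.1716 = 20.94 × 4.779 ≈ 100.1

100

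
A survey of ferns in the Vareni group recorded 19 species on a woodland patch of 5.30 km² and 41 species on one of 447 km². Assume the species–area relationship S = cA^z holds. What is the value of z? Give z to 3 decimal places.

0.173

Taking logs: ln S = ln c + z ln A, so z = (ln S₂ − ln S₁)/(ln A₂ − ln A₁).
z = ln(41/19) / ln(447/5.3) = ln(2.158) / ln(84.34) = 0.7691 / 4.4349 = 0.1734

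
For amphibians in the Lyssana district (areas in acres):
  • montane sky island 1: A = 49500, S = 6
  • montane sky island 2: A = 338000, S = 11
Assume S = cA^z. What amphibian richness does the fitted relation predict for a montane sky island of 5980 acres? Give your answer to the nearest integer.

3

z = ln(11/6) / ln(338000/49500) = 0.6061 / 1.9211 = 0.3155
c = 6 / 49500^0.3155 = 6 / 30.29 = 0.1981
S₃ = 0.1981 × 5980^0.3155 = 0.1981 × 15.55 ≈ 3.08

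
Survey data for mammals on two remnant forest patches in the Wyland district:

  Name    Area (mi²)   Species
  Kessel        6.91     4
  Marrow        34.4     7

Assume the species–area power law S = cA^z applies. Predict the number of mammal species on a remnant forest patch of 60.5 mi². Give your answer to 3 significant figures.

8.52

z = ln(7/4) / ln(34.4/6.91) = 0.5596 / 1.6051 = 0.3487
c = 4 / 6.91^0.3487 = 4 / 1.962 = 2.039
S₃ = 2.039 × 60.5^0.3487 = 2.039 × 4.18 ≈ 8.523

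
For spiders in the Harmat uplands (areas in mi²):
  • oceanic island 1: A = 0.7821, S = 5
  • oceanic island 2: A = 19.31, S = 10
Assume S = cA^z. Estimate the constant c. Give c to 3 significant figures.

z = ln(S₂/S₁) / ln(A₂/A₁) = ln(10/5) / ln(19.31/0.7821) = 0.6931 / 3.2064 = 0.2162
c = S₁ / A₁^z = 5 / 0.7821^0.2162 = 5 / 0.9483 = 5.273

5.27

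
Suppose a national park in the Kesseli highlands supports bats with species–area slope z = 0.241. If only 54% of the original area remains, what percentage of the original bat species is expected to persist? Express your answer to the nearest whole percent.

86%

S_new/S_old = (A_new/A_old)^z = 0.54^0.241
= exp(0.241 × ln 0.54) = exp(0.241 × -0.6162) = exp(-0.1485) ≈ 0.862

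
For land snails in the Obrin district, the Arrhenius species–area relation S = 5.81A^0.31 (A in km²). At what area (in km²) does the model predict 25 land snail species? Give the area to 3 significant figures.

25 = 5.81 × A^0.31  ⇒  A^0.31 = 25/5.81 = 4.303
ln A = ln(4.303) / 0.31 = 1.4593 / 0.31 = 4.7074
A = e^4.7074 ≈ 110.8 km²

111 km²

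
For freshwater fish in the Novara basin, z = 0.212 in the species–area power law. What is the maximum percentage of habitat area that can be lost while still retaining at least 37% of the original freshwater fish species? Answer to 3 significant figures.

Need (A_new/A_old)^0.212 = 0.37, so A_new/A_old = 0.37^(1/0.212) = 0.37^4.717
ln(A_new/A_old) = ln 0.37 / 0.212 = -0.9943 / 0.212 = -4.6899
A_new/A_old = e^-4.6899 ≈ 0.009188
Fraction that can be lost = 1 − 0.009188 = 0.9908

99.1%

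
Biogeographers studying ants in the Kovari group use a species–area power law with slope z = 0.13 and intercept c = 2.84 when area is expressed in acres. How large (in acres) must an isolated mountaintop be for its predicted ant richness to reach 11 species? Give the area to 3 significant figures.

33400 acres

11 = 2.84 × A^0.13  ⇒  A^0.13 = 11/2.84 = 3.873
ln A = ln(3.873) / 0.13 = 1.3541 / 0.13 = 10.4161
A = e^10.4161 ≈ 33392 acres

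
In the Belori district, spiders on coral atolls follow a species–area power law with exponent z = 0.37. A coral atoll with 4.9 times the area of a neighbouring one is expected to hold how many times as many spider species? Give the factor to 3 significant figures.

1.80

S₂/S₁ = (A₂/A₁)^z = 4.9^0.37
ln(S₂/S₁) = 0.37 × ln 4.9 = 0.37 × 1.5892 = 0.5880
S₂/S₁ = e^0.5880 ≈ 1.8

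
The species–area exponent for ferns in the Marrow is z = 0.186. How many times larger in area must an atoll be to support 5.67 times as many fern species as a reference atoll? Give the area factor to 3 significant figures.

(A₂/A₁)^0.186 = 5.67, so A₂/A₁ = 5.67^(1/0.186) = 5.67^5.376
ln(A₂/A₁) = ln 5.67 / 0.186 = 1.7352 / 0.186 = 9.3290
A₂/A₁ = e^9.3290 ≈ 11260

11300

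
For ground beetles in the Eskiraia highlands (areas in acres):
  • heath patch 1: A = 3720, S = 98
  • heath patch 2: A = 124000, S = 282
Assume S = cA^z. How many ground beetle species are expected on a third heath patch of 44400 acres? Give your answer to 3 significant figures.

z = ln(282/98) / ln(124000/3720) = 1.0569 / 3.5066 = 0.3014
c = 98 / 3720^0.3014 = 98 / 11.92 = 8.222
S₃ = 8.222 × 44400^0.3014 = 8.222 × 25.17 ≈ 206.9

207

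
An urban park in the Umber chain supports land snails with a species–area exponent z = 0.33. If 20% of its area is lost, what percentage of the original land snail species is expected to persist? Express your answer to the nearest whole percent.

93%

S_new/S_old = (A_new/A_old)^z = 0.8^0.33
= exp(0.33 × ln 0.8) = exp(0.33 × -0.2231) = exp(-0.0736) ≈ 0.929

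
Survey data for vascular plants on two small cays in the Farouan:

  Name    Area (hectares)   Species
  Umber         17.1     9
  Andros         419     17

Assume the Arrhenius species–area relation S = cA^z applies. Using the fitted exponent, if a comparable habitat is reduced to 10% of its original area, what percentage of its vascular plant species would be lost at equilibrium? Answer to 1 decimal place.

z = ln(17/9) / ln(419/17.1) = 0.6360 / 3.1988 = 0.1988
S_new/S_old = (A_new/A_old)^z = 0.1^0.1988 = exp(0.1988 × -2.3026) = 0.6327
Fraction lost = 1 − 0.6327 = 0.3673

36.7%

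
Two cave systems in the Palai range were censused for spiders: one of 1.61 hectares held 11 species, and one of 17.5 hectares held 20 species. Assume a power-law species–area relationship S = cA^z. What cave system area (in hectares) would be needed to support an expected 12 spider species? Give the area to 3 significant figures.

z = ln(20/11) / ln(17.5/1.61) = 0.5978 / 2.3860 = 0.2506
c = 11 / 1.61^0.2506 = 11 / 1.127 = 9.763
A = (12/9.763)^(1/0.2506) ⇒ ln A = ln(1.229)/0.2506 = 0.8235
A = e^0.8235 ≈ 2.278 hectares

2.28 hectares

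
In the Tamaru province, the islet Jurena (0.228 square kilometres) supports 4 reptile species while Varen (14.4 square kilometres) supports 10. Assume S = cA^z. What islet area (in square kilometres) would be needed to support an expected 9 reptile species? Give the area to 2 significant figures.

8.9 square kilometres

z = ln(10/4) / ln(14.4/0.228) = 0.9163 / 4.1456 = 0.2210
c = 4 / 0.228^0.2210 = 4 / 0.7213 = 5.546
A = (9/5.546)^(1/0.2210) ⇒ ln A = ln(1.623)/0.2210 = 2.1905
A = e^2.1905 ≈ 8.94 square kilometres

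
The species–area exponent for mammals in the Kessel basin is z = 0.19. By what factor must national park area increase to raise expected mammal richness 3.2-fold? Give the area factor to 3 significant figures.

(A₂/A₁)^0.19 = 3.2, so A₂/A₁ = 3.2^(1/0.19) = 3.2^5.263
ln(A₂/A₁) = ln 3.2 / 0.19 = 1.1632 / 0.19 = 6.1218
A₂/A₁ = e^6.1218 ≈ 455.7

456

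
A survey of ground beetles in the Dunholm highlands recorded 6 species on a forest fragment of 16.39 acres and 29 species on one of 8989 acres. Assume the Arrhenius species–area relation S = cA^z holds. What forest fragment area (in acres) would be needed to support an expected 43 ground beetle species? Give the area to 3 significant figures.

z = ln(29/6) / ln(8989/16.39) = 1.5755 / 6.3071 = 0.2498
c = 6 / 16.39^0.2498 = 6 / 2.011 = 2.984
A = (43/2.984)^(1/0.2498) ⇒ ln A = ln(14.41)/0.2498 = 10.6806
A = e^10.6806 ≈ 43504 acres

43500 acres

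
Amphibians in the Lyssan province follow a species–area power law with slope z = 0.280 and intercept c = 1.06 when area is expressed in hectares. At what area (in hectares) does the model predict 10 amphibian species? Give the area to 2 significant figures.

3000 hectares

10 = 1.06 × A^0.28  ⇒  A^0.28 = 10/1.06 = 9.434
ln A = ln(9.434) / 0.28 = 2.2443 / 0.28 = 8.0154
A = e^8.0154 ≈ 3027 hectares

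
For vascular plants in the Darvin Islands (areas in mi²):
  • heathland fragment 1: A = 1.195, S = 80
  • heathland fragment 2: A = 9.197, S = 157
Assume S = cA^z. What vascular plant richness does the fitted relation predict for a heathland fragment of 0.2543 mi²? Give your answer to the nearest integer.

z = ln(157/80) / ln(9.197/1.195) = 0.6742 / 2.0407 = 0.3304
c = 80 / 1.195^0.3304 = 80 / 1.061 = 75.43
S₃ = 75.43 × 0.2543^0.3304 = 75.43 × 0.6361 ≈ 47.98

48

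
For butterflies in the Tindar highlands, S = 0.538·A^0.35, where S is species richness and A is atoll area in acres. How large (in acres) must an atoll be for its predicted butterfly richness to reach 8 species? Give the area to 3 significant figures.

2240 acres

8 = 0.538 × A^0.35  ⇒  A^0.35 = 8/0.538 = 14.87
ln A = ln(14.87) / 0.35 = 2.6993 / 0.35 = 7.7124
A = e^7.7124 ≈ 2236 acres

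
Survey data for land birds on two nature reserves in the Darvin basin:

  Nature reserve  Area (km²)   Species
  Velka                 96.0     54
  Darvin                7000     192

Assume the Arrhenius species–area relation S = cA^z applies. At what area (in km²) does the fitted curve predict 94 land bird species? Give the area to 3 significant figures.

z = ln(192/54) / ln(7000/96) = 1.2685 / 4.2893 = 0.2957
c = 54 / 96^0.2957 = 54 / 3.857 = 14
A = (94/14)^(1/0.2957) ⇒ ln A = ln(6.714)/0.2957 = 6.4387
A = e^6.4387 ≈ 625.6 km²

626 km²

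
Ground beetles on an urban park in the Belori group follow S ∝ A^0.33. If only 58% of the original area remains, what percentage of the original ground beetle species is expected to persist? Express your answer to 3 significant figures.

S_new/S_old = (A_new/A_old)^z = 0.58^0.33
= exp(0.33 × ln 0.58) = exp(0.33 × -0.5447) = exp(-0.1798) ≈ 0.8355

83.5%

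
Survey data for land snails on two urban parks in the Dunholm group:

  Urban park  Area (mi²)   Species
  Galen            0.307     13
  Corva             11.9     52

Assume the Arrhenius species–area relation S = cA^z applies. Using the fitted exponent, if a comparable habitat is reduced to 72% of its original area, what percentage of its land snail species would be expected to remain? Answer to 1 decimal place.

z = ln(52/13) / ln(11.9/0.307) = 1.3863 / 3.6574 = 0.3790
S_new/S_old = (A_new/A_old)^z = 0.72^0.3790 = exp(0.3790 × -0.3285) = 0.8829

88.3%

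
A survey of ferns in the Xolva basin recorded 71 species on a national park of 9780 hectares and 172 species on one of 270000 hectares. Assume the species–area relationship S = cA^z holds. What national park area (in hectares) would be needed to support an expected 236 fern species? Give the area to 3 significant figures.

884000 hectares

z = ln(172/71) / ln(270000/9780) = 0.8848 / 3.3181 = 0.2667
c = 71 / 9780^0.2667 = 71 / 11.59 = 6.126
A = (236/6.126)^(1/0.2667) ⇒ ln A = ln(38.52)/0.2667 = 13.6925
A = e^13.6925 ≈ 884212 hectares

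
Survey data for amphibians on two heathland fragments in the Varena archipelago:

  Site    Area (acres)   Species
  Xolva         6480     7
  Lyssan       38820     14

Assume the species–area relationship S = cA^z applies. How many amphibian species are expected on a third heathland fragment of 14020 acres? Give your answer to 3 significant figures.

9.44

z = ln(14/7) / ln(38820/6480) = 0.6931 / 1.7902 = 0.3872
c = 7 / 6480^0.3872 = 7 / 29.91 = 0.234
S₃ = 0.234 × 14020^0.3872 = 0.234 × 40.32 ≈ 9.438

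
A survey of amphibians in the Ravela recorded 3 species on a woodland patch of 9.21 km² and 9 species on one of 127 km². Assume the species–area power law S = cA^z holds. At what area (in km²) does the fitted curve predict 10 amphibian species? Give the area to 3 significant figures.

z = ln(9/3) / ln(127/9.21) = 1.0986 / 2.6239 = 0.4187
c = 3 / 9.21^0.4187 = 3 / 2.534 = 1.184
A = (10/1.184)^(1/0.4187) ⇒ ln A = ln(8.445)/0.4187 = 5.0958
A = e^5.0958 ≈ 163.3 km²

163 km²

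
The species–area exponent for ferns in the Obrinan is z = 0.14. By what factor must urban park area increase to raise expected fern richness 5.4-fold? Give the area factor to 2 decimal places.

170366.42

(A₂/A₁)^0.14 = 5.4, so A₂/A₁ = 5.4^(1/0.14) = 5.4^7.143
ln(A₂/A₁) = ln 5.4 / 0.14 = 1.6864 / 0.14 = 12.0457
A₂/A₁ = e^12.0457 ≈ 170366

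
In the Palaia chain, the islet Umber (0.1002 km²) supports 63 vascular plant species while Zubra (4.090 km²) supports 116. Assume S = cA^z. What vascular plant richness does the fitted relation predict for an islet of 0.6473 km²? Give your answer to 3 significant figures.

85.6

z = ln(116/63) / ln(4.09/0.1002) = 0.6105 / 3.7091 = 0.1646
c = 63 / 0.1002^0.1646 = 63 / 0.6848 = 92
S₃ = 92 × 0.6473^0.1646 = 92 × 0.9309 ≈ 85.64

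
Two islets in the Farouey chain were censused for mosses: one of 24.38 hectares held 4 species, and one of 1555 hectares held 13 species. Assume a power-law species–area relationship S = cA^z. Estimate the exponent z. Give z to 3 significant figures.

0.284

Taking logs: ln S = ln c + z ln A, so z = (ln S₂ − ln S₁)/(ln A₂ − ln A₁).
z = ln(13/4) / ln(1555/24.38) = ln(3.25) / ln(63.78) = 1.1787 / 4.1555 = 0.2836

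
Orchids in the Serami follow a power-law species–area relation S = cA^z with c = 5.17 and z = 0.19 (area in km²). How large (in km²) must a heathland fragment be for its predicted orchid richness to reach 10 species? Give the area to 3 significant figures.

10 = 5.17 × A^0.19  ⇒  A^0.19 = 10/5.17 = 1.934
ln A = ln(1.934) / 0.19 = 0.6597 / 0.19 = 3.4722
A = e^3.4722 ≈ 32.21 km²

32.2 km²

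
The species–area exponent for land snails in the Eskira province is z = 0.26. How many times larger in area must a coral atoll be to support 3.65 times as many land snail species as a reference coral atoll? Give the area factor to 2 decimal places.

145.43

(A₂/A₁)^0.26 = 3.65, so A₂/A₁ = 3.65^(1/0.26) = 3.65^3.846
ln(A₂/A₁) = ln 3.65 / 0.26 = 1.2947 / 0.26 = 4.9797
A₂/A₁ = e^4.9797 ≈ 145.4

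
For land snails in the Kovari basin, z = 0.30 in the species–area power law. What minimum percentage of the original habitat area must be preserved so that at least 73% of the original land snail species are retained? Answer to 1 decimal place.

35.0%

Need (A_new/A_old)^0.3 = 0.73, so A_new/A_old = 0.73^(1/0.3) = 0.73^3.333
ln(A_new/A_old) = ln 0.73 / 0.3 = -0.3147 / 0.3 = -1.0490
A_new/A_old = e^-1.0490 ≈ 0.3503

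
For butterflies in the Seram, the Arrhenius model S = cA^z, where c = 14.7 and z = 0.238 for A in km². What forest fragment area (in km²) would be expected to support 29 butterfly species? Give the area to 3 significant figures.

17.4 km²

29 = 14.7 × A^0.238  ⇒  A^0.238 = 29/14.7 = 1.973
ln A = ln(1.973) / 0.238 = 0.6794 / 0.238 = 2.8548
A = e^2.8548 ≈ 17.37 km²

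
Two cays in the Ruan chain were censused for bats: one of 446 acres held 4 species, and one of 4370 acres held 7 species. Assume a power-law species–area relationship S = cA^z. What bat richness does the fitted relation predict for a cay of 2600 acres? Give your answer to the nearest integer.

6

z = ln(7/4) / ln(4370/446) = 0.5596 / 2.2822 = 0.2452
c = 4 / 446^0.2452 = 4 / 4.463 = 0.8962
S₃ = 0.8962 × 2600^0.2452 = 0.8962 × 6.877 ≈ 6.163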